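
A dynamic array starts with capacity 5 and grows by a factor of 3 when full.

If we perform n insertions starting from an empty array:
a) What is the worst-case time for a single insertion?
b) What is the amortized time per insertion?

(a) Worst-case single insertion: O(n) -- when the array is full at capacity c, the resize copies all c elements, and c can be Theta(n).
(b) Resizes happen at sizes 5, 15, 45, ... Total copy cost for n insertions: 5 + 15 + ... = O(n) (geometric series with ratio 1/3). Amortized cost per insertion: O(n)/n = O(1).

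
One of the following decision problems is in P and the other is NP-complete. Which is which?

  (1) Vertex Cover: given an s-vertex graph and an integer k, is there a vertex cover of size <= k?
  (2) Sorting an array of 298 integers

(1) is NP-complete: one of Karp's 21 NP-complete problems (with k part of the input; for any fixed constant k it is in P).
(2) is P: merge sort runs in O(n log n).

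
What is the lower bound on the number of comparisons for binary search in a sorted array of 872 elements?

With 872 possible positions, we need at least ceil(log_2(872)) = 10 comparisons. Each comparison splits the remaining candidates by at most half.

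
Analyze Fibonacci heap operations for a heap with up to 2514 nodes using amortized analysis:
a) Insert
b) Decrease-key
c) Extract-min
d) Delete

Fibonacci heaps use lazy consolidation. Potential function Phi = t + 2m (t = number of trees, m = marked nodes).
- Insert: O(1) actual, Delta Phi = +1 (one new tree) => O(1) amortized.
- Decrease-key: with c cascading cuts, actual cost is O(c); Delta Phi <= c - 2(c-1) + 2 = 4 - c (c new trees; >= c-1 marks cleared; <= 1 new mark). Amortized O(c) + (4 - c) = O(1).
- Extract-min: O(D(n) + t) actual; consolidation drops t to <= D(n)+1, so Delta Phi pays for the t term. D(n) = O(log n) for n = 2514 => O(log n) amortized.
- Delete: decrease-key to -inf then extract-min = O(log n).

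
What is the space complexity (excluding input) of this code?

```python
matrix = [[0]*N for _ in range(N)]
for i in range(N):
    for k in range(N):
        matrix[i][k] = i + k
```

Space complexity: O(n^2).
A 2D structure of size n x n is allocated.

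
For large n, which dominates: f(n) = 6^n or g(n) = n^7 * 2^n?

f(n) = 6^n grows faster: 6^n / (n^7 2^n) = (6/2)^n / n^7 -> infinity since 6/2 > 1.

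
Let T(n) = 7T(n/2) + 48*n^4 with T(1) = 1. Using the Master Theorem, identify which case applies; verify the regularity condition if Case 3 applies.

a=7, b=2, f(n)=48*n^4.
log_2(7) = 2.807 < 4.
f(n) = Omega(n^(2.807+epsilon)) for some epsilon > 0, so Case 3 is the candidate.
Regularity: a*f(n/b) = 7*48*(n/2)^4 = (7/16)*48*n^4 <= c*f(n) with c = 7/16 < 1. Satisfied.
Case 3: T(n) = Theta(n^4).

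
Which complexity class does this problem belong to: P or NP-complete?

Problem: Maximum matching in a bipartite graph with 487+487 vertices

This problem is in P: Hopcroft-Karp runs in O(E sqrt(V)).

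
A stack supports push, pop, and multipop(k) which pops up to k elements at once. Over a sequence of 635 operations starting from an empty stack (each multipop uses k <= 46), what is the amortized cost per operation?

Each element is pushed exactly once and popped at most once (whether by pop or as part of a multipop). So the total number of individual pops over the whole sequence is at most the number of pushes, which is at most 635. Total work <= 2 * 635, hence O(1) amortized per operation.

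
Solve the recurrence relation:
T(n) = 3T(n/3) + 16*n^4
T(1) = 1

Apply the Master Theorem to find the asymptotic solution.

a=3, b=3, f(n)=16*n^4. log_3(3) = 1 < 4. Case 3: T(n) = O(n^4).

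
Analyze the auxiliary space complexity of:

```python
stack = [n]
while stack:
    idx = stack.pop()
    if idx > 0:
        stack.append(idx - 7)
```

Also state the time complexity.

Space complexity: O(1).
Only a constant amount of auxiliary storage is used; nothing grows with n.
Time complexity: O(n).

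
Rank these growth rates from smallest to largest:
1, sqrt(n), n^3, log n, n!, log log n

Ordered by growth rate: 1 < log log n < log n < sqrt(n) < n^3 < n!.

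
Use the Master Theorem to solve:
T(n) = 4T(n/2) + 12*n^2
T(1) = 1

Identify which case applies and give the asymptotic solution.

a=4, b=2, f(n)=12*n^2.
log_2(4) = 2, so n^(log_b(a)) = n^2.
f(n) = Theta(n^2), so Case 2 applies.
T(n) = Theta(n^2 log n).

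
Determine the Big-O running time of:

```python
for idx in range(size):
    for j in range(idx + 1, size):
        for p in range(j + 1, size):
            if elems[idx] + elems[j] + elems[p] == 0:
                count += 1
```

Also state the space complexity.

Time complexity: O(n^3).
Space complexity: O(1).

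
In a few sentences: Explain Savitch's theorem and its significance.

Savitch's theorem states that NSPACE(f(n)) is contained in DSPACE(f(n)^2) for f(n) >= log n. In particular, NPSPACE = PSPACE, meaning nondeterminism does not significantly help for space-bounded computation. This contrasts with time, where we do not know if P = NP.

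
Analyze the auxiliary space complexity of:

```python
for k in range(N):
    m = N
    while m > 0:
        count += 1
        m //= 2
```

Space complexity: O(1).
Only a constant amount of auxiliary storage is used; nothing grows with n.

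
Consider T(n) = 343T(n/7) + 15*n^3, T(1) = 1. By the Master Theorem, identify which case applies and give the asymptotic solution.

a=343, b=7, f(n)=15*n^3.
log_7(343) = 3, so n^(log_b(a)) = n^3.
f(n) = Theta(n^3), so Case 2 applies.
T(n) = Theta(n^3 log n).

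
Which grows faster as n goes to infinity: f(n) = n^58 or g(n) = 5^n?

g(n) = 5^n grows faster: any exponential with base > 1 dominates every polynomial.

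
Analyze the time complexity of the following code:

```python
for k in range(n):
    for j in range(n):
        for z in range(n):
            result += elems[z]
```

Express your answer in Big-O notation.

Time complexity: O(n^3).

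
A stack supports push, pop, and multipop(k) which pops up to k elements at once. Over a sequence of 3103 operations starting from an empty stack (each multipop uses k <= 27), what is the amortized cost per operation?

Each element is pushed exactly once and popped at most once (whether by pop or as part of a multipop). So the total number of individual pops over the whole sequence is at most the number of pushes, which is at most 3103. Total work <= 2 * 3103, hence O(1) amortized per operation.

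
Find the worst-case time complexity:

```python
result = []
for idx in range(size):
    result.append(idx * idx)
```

Time complexity: O(n).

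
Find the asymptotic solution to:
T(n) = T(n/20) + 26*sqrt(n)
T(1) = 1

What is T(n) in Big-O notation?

Each level contributes sqrt(n/20^k). Geometric series with ratio 1/sqrt(20) < 1 sums to O(sqrt(n)).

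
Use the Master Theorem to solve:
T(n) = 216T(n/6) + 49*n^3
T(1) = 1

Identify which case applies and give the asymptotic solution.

a=216, b=6, f(n)=49*n^3.
log_6(216) = 3, so n^(log_b(a)) = n^3.
f(n) = Theta(n^3), so Case 2 applies.
T(n) = Theta(n^3 log n).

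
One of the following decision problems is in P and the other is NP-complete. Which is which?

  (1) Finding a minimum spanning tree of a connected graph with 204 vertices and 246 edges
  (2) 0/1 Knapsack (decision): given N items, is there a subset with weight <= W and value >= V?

(1) is P: Kruskal's / Prim's algorithms run in polynomial time.
(2) is NP-complete: reduces from Subset Sum.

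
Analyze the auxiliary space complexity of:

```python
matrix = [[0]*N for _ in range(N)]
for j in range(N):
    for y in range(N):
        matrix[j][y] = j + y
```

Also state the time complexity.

Space complexity: O(n^2).
A 2D structure of size n x n is allocated.
Time complexity: O(n^2).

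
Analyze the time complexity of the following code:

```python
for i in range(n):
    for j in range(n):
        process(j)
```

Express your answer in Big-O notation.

Time complexity: O(n^2).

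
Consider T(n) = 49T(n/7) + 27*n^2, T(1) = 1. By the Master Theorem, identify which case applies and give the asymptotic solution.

a=49, b=7, f(n)=27*n^2.
log_7(49) = 2, so n^(log_b(a)) = n^2.
f(n) = Theta(n^2), so Case 2 applies.
T(n) = Theta(n^2 log n).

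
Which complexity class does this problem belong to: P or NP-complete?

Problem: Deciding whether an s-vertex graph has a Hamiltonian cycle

This problem is NP-complete: one of Karp's 21 NP-complete problems.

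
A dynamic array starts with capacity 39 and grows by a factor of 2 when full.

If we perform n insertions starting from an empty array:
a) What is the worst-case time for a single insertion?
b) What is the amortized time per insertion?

(a) Worst-case single insertion: O(n) -- when the array is full at capacity c, the resize copies all c elements, and c can be Theta(n).
(b) Resizes happen at sizes 39, 78, 156, ... Total copy cost for n insertions: 39 + 78 + ... = O(n) (geometric series with ratio 1/2). Amortized cost per insertion: O(n)/n = O(1).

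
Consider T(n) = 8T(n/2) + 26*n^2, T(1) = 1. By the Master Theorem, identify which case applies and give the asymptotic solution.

a=8, b=2, f(n)=26*n^2.
log_2(8) = 3 > 2.
Since f(n) = O(n^2) is polynomially smaller than n^3, Case 1 applies.
T(n) = Theta(n^3).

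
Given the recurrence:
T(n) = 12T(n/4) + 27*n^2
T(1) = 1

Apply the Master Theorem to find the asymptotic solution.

a=12, b=4, f(n)=27*n^2. log_4(12) = 1.792 < 2. Case 3: T(n) = O(n^2).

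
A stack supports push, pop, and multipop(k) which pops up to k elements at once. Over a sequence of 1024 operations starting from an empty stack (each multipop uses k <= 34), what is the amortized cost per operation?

Each element is pushed exactly once and popped at most once (whether by pop or as part of a multipop). So the total number of individual pops over the whole sequence is at most the number of pushes, which is at most 1024. Total work <= 2 * 1024, hence O(1) amortized per operation.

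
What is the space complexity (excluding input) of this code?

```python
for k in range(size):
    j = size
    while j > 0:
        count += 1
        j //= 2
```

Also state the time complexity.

Space complexity: O(1).
Only a constant amount of auxiliary storage is used; nothing grows with n.
Time complexity: O(n log n).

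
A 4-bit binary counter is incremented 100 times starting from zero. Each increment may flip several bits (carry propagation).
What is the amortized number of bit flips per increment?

Bit i flips on every 2^i-th increment, so over 100 increments bit i flips floor(100/2^i) times. Summing over i: total flips < 2 * 100. Amortized: < 2 = O(1) per increment.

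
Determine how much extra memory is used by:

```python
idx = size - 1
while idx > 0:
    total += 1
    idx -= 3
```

Space complexity: O(1).
Only a constant amount of auxiliary storage is used; nothing grows with n.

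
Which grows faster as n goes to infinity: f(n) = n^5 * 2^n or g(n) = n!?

g(n) = n! grows faster: by Stirling n! ~ (n/e)^n sqrt(2*pi*n); (n/e)^n eventually dominates n^5 * 2^n.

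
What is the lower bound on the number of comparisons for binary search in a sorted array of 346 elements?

With 346 possible positions, we need at least ceil(log_2(346)) = 9 comparisons. Each comparison splits the remaining candidates by at most half.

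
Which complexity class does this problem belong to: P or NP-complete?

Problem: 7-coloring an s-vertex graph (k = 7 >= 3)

This problem is NP-complete: graph k-coloring for k>=3 is NP-complete by reduction from 3-SAT.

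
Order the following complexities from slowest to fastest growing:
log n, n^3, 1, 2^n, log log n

Ordered by growth rate: 1 < log log n < log n < n^3 < 2^n.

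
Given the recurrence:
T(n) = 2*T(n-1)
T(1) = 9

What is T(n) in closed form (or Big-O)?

Each step multiplies by 2. T(n) = T(1)*2^(n-1) = 9*2^(n-1).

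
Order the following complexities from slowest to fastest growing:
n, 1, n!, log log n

Ordered by growth rate: 1 < log log n < n < n!.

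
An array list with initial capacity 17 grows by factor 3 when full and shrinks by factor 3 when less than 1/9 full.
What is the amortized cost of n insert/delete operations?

Using potential function Phi = |3*size - capacity|. Resizing costs are offset by potential release. Amortized O(1) per operation.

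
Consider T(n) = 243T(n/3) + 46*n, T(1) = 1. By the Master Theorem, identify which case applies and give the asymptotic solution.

a=243, b=3, f(n)=46*n.
log_3(243) = 5 > 1.
Since f(n) = O(n^1) is polynomially smaller than n^5, Case 1 applies.
T(n) = Theta(n^5).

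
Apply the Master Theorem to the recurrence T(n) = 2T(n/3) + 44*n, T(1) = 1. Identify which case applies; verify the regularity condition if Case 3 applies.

a=2, b=3, f(n)=44*n.
log_3(2) = 0.6309 < 1.
f(n) = Omega(n^(0.6309+epsilon)) for some epsilon > 0, so Case 3 is the candidate.
Regularity: a*f(n/b) = 2*44*(n/3)^1 = (2/3)*44*n^1 <= c*f(n) with c = 2/3 < 1. Satisfied.
Case 3: T(n) = Theta(n).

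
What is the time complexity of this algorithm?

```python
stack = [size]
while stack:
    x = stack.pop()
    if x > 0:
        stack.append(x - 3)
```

Time complexity: O(n).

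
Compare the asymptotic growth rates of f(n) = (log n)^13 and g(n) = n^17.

g(n) = n^17 grows faster: any positive polynomial dominates any polylog.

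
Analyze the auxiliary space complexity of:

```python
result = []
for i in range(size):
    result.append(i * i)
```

Space complexity: O(n).
Auxiliary storage grows linearly with the input size n in the worst case.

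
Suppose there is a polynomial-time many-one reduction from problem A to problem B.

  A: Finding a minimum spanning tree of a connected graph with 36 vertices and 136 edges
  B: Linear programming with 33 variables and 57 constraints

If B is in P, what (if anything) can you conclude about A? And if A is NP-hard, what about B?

A poly-time reduction A <=_p B means any A-instance can be transformed to a B-instance in poly time.
If B is in P: compose the reduction with B's poly-time algorithm to solve A in poly time, so A is in P.
If A is NP-hard: every NP problem reduces to A, which reduces to B; composing reductions, every NP problem reduces to B, so B is NP-hard.
(Here in fact A is P and B is P.)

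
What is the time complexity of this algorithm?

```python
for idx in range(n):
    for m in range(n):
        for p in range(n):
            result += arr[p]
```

Time complexity: O(n^3).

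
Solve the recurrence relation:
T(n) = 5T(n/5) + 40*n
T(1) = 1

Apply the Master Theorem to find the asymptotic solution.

a=5, b=5, f(n)=40*n. log_5(5) = 1. Case 2: T(n) = O(n log n).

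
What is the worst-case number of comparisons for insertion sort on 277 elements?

Insertion sort on reverse-sorted input: 1 + 2 + ... + (277-1) = 38226 comparisons.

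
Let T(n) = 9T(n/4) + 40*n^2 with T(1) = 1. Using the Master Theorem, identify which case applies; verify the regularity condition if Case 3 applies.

a=9, b=4, f(n)=40*n^2.
log_4(9) = 1.585 < 2.
f(n) = Omega(n^(1.585+epsilon)) for some epsilon > 0, so Case 3 is the candidate.
Regularity: a*f(n/b) = 9*40*(n/4)^2 = (9/16)*40*n^2 <= c*f(n) with c = 9/16 < 1. Satisfied.
Case 3: T(n) = Theta(n^2).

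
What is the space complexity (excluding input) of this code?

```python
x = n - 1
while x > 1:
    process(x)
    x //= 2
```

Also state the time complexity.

Space complexity: O(1).
Only a constant amount of auxiliary storage is used; nothing grows with n.
Time complexity: O(log n).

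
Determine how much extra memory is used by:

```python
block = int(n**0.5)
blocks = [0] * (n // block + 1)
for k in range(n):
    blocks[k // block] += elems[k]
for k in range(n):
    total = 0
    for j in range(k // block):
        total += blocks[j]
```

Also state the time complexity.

Space complexity: O(sqrt(n)).
Storage scales with sqrt(n).
Time complexity: O(n * sqrt(n)).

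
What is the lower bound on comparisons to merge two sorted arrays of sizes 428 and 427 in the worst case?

Adversary: with |428 - 427| <= 1 the inputs can be fully interleaved so that every adjacent pair in the merged output comes from different arrays. Then each of the 854 adjacent pairs must be directly compared, or the algorithm cannot determine their relative order. Standard merge meets this bound.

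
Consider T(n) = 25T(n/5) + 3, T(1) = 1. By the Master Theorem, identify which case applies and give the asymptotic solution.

a=25, b=5, f(n)=3.
log_5(25) = 2 > 0.
Since f(n) = O(n^0) is polynomially smaller than n^2, Case 1 applies.
T(n) = Theta(n^2).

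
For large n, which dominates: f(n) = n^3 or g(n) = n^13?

g(n) = n^13 grows faster: n^13/n^3 = n^10 -> infinity.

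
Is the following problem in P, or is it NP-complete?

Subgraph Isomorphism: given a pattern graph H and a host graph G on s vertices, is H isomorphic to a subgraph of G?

This problem is NP-complete: generalizes Clique and Hamiltonian Path (pattern size is part of the input).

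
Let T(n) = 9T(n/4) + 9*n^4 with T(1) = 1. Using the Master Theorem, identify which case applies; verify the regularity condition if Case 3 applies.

a=9, b=4, f(n)=9*n^4.
log_4(9) = 1.585 < 4.
f(n) = Omega(n^(1.585+epsilon)) for some epsilon > 0, so Case 3 is the candidate.
Regularity: a*f(n/b) = 9*9*(n/4)^4 = (9/256)*9*n^4 <= c*f(n) with c = 9/256 < 1. Satisfied.
Case 3: T(n) = Theta(n^4).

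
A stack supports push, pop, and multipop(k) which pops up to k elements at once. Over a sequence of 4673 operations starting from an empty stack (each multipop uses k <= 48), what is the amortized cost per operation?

Each element is pushed exactly once and popped at most once (whether by pop or as part of a multipop). So the total number of individual pops over the whole sequence is at most the number of pushes, which is at most 4673. Total work <= 2 * 4673, hence O(1) amortized per operation.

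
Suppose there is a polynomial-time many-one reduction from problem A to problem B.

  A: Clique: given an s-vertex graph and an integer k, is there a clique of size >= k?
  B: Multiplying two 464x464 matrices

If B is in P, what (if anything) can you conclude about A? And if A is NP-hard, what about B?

A poly-time reduction A <=_p B means any A-instance can be transformed to a B-instance in poly time.
If B is in P: compose the reduction with B's poly-time algorithm to solve A in poly time, so A is in P.
If A is NP-hard: every NP problem reduces to A, which reduces to B; composing reductions, every NP problem reduces to B, so B is NP-hard.
(Here in fact A is NP-complete and B is in P, so no such reduction is known -- its existence would imply P = NP; the analysis concerns only what the assumed reduction would or would not let you conclude.)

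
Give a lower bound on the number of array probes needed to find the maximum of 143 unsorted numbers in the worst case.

Adversary: any unprobed cell could hold a value larger than everything seen so far. If fewer than 143 cells are probed, the adversary places the max in an unprobed cell. So all 143 cells must be examined; together with 143-1 comparisons this is tight.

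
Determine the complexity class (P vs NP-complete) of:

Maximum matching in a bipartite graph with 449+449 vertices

This problem is in P: Hopcroft-Karp runs in O(E sqrt(V)).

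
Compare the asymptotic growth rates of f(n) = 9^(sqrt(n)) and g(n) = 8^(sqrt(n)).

f(n) = 9^(sqrt(n)) grows faster: ratio is (9/8)^(sqrt(n)) -> infinity since 9/8 > 1.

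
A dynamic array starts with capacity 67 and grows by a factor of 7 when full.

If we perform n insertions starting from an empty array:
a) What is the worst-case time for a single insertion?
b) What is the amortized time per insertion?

(a) Worst-case single insertion: O(n) -- when the array is full at capacity c, the resize copies all c elements, and c can be Theta(n).
(b) Resizes happen at sizes 67, 469, 3283, ... Total copy cost for n insertions: 67 + 469 + ... = O(n) (geometric series with ratio 1/7). Amortized cost per insertion: O(n)/n = O(1).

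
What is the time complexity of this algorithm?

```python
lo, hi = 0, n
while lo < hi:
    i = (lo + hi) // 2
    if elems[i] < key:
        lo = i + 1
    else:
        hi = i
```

Time complexity: O(log n).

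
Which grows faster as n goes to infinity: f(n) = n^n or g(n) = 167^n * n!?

g(n) = 167^n * n! grows faster: by Stirling n! ~ sqrt(2 pi n)(n/e)^n, so 167^n n! / n^n ~ (167/e)^n sqrt(2 pi n) -> infinity since 167/e > 1.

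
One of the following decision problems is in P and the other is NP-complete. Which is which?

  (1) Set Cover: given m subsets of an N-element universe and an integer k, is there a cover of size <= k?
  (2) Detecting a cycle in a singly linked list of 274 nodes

(1) is NP-complete: one of Karp's 21 NP-complete problems (with k part of the input).
(2) is P: Floyd's tortoise-and-hare runs in O(n) time, O(1) space.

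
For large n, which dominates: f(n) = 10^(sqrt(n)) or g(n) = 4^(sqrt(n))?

f(n) = 10^(sqrt(n)) grows faster: ratio is (10/4)^(sqrt(n)) -> infinity since 10/4 > 1.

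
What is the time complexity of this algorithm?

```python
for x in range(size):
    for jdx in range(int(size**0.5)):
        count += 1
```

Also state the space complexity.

Time complexity: O(n * sqrt(n)).
Space complexity: O(1).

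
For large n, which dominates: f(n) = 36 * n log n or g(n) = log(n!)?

f(n) = 36 * n log n and g(n) = log(n!) are Theta of each other: Stirling: log(n!) = n log n - n + O(log n) = Theta(n log n); the constant 36 doesn't change the Theta class.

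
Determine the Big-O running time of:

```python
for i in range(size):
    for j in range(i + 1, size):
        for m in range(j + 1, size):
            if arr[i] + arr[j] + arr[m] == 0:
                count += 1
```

Time complexity: O(n^3).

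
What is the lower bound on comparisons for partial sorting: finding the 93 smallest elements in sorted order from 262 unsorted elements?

Finding 93 smallest of 262 in sorted order: Omega(262) to identify the 93 smallest, plus Omega(93 log 93) to sort them. Total: Omega(n + k log k).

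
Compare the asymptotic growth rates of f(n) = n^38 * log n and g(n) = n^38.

f(n) = n^38 * log n grows faster: extra log n factor -> infinity.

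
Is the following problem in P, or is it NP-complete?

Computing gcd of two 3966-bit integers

This problem is in P: the Euclidean algorithm runs in polynomial time in the bit-length.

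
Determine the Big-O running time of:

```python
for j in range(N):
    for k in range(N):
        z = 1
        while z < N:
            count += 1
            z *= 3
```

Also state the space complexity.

Time complexity: O(n^2 log n).
Space complexity: O(1).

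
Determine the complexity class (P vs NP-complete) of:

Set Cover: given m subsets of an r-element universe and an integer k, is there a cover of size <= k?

This problem is NP-complete: one of Karp's 21 NP-complete problems (with k part of the input).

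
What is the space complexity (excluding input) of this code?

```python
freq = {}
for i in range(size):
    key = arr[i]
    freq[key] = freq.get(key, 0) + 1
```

Space complexity: O(n).
Auxiliary storage grows linearly with the input size n in the worst case.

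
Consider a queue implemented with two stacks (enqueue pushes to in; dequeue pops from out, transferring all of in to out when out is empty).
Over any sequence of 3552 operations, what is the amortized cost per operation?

Each element is pushed to in once, popped once, pushed to out once, and popped once: 4 unit operations over its lifetime. Over 3552 operations the total work is O(3552). Amortized O(1) per enqueue/dequeue.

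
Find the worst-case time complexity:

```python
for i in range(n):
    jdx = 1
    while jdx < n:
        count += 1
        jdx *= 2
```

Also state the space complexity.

Time complexity: O(n log n).
Space complexity: O(1).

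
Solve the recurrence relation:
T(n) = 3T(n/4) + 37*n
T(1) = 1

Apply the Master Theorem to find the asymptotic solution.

a=3, b=4, f(n)=37*n. log_4(3) = 0.7925 < 1. Case 3: T(n) = O(n).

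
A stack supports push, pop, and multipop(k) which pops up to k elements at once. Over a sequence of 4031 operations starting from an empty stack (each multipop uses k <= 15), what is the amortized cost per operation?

Each element is pushed exactly once and popped at most once (whether by pop or as part of a multipop). So the total number of individual pops over the whole sequence is at most the number of pushes, which is at most 4031. Total work <= 2 * 4031, hence O(1) amortized per operation.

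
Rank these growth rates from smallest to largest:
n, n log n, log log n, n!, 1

Ordered by growth rate: 1 < log log n < n < n log n < n!.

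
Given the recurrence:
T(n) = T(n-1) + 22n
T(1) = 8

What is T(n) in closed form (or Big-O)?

Unrolling: T(n) = 8 + 22*(2 + 3 + ... + n) = 8 + 22*(n(n+1)/2 - 1) = O(n^2).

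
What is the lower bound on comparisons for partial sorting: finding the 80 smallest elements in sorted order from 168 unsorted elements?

Finding 80 smallest of 168 in sorted order: Omega(168) to identify the 80 smallest, plus Omega(80 log 80) to sort them. Total: Omega(n + k log k).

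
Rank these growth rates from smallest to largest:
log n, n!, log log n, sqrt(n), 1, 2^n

Ordered by growth rate: 1 < log log n < log n < sqrt(n) < 2^n < n!.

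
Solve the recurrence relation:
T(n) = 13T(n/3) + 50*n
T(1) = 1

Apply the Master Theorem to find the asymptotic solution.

a=13, b=3, f(n)=50*n. log_3(13) = 2.335. Case 1 of Master Theorem: T(n) = O(n^2.335).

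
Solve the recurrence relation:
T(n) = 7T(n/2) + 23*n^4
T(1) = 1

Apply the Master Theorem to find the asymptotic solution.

a=7, b=2, f(n)=23*n^4. log_2(7) = 2.807 < 4. Case 3: T(n) = O(n^4).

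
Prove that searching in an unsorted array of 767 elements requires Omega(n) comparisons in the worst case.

An adversary can always place the target in the last position checked. Until all 767 positions are examined, the target might be in any unchecked position. Therefore 767 comparisons are necessary.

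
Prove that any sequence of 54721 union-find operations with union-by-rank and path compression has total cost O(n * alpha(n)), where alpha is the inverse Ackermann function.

Using Tarjan's analysis with rank-based potential function. Union-by-rank keeps tree height O(log n). Path compression flattens paths during find. For n = 54721 operations, total cost is O(n * alpha(n)), effectively O(n) since alpha grows incredibly slowly.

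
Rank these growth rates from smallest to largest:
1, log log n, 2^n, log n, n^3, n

Ordered by growth rate: 1 < log log n < log n < n < n^3 < 2^n.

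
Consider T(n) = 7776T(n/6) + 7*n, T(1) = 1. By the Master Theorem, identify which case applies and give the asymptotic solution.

a=7776, b=6, f(n)=7*n.
log_6(7776) = 5 > 1.
Since f(n) = O(n^1) is polynomially smaller than n^5, Case 1 applies.
T(n) = Theta(n^5).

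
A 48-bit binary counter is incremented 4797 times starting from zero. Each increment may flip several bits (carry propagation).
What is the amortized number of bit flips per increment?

Bit i flips on every 2^i-th increment, so over 4797 increments bit i flips floor(4797/2^i) times. Summing over i: total flips < 2 * 4797. Amortized: < 2 = O(1) per increment.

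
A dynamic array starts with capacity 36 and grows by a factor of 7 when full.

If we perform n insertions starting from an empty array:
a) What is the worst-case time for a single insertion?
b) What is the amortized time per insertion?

(a) Worst-case single insertion: O(n) -- when the array is full at capacity c, the resize copies all c elements, and c can be Theta(n).
(b) Resizes happen at sizes 36, 252, 1764, ... Total copy cost for n insertions: 36 + 252 + ... = O(n) (geometric series with ratio 1/7). Amortized cost per insertion: O(n)/n = O(1).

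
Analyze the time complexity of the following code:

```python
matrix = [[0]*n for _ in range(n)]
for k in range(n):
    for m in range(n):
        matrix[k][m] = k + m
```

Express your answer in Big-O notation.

Time complexity: O(n^2).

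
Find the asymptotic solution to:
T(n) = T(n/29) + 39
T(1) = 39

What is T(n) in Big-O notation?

Each step divides n by 29 and adds 39. After log_29(n) steps, T(n) = O(log n).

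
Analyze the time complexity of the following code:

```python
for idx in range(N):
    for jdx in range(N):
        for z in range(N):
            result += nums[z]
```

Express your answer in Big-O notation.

Time complexity: O(n^3).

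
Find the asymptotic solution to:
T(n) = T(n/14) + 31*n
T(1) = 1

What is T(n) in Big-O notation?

Geometric series: 31*n*(1 + 1/14 + 1/14^2 + ...) = O(n). T(n) = O(n).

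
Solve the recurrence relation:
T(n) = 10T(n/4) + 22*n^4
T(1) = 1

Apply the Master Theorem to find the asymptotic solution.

a=10, b=4, f(n)=22*n^4. log_4(10) = 1.661 < 4. Case 3: T(n) = O(n^4).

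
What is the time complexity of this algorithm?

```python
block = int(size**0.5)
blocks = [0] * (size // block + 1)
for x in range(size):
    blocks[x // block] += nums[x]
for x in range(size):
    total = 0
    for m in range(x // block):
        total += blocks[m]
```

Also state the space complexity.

Time complexity: O(n * sqrt(n)).
Space complexity: O(sqrt(n)).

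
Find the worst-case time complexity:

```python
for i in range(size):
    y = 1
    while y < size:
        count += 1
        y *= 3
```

Time complexity: O(n log n).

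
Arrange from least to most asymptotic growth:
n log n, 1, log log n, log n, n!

Ordered by growth rate: 1 < log log n < log n < n log n < n!.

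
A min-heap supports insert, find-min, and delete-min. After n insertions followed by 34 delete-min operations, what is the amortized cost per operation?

Insert takes O(log n) worst case. Delete-min takes O(log n). Over a sequence of n inserts and 34 delete-mins, total cost is O((n + 34) log n). Amortized per operation: O(log n).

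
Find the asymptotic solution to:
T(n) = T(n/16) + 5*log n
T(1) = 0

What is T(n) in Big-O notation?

Each of the log_16(n) levels adds O(log n). T(n) = O(log^2 n).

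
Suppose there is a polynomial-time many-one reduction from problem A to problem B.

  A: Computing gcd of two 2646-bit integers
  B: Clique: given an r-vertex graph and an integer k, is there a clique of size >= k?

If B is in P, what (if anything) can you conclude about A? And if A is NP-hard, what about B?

A poly-time reduction A <=_p B means any A-instance can be transformed to a B-instance in poly time.
If B is in P: compose the reduction with B's poly-time algorithm to solve A in poly time, so A is in P.
If A is NP-hard: every NP problem reduces to A, which reduces to B; composing reductions, every NP problem reduces to B, so B is NP-hard.
(Here in fact A is P and B is NP-complete.)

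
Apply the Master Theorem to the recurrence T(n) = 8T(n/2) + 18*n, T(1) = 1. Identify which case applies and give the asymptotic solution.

a=8, b=2, f(n)=18*n.
log_2(8) = 3 > 1.
Since f(n) = O(n^1) is polynomially smaller than n^3, Case 1 applies.
T(n) = Theta(n^3).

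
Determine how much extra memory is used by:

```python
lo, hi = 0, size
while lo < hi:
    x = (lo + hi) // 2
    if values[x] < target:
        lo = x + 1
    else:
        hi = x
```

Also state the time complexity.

Space complexity: O(1).
Only a constant amount of auxiliary storage is used; nothing grows with n.
Time complexity: O(log n).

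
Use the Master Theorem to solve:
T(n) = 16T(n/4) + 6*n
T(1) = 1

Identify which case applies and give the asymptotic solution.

a=16, b=4, f(n)=6*n.
log_4(16) = 2 > 1.
Since f(n) = O(n^1) is polynomially smaller than n^2, Case 1 applies.
T(n) = Theta(n^2).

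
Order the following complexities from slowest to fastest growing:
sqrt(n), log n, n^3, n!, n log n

Ordered by growth rate: log n < sqrt(n) < n log n < n^3 < n!.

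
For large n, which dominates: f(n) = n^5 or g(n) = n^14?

g(n) = n^14 grows faster: n^14/n^5 = n^9 -> infinity.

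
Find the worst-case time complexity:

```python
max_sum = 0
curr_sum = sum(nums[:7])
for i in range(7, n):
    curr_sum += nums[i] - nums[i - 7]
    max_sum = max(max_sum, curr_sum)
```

Time complexity: O(n).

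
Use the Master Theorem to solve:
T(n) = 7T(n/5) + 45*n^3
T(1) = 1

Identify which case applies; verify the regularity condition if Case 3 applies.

a=7, b=5, f(n)=45*n^3.
log_5(7) = 1.209 < 3.
f(n) = Omega(n^(1.209+epsilon)) for some epsilon > 0, so Case 3 is the candidate.
Regularity: a*f(n/b) = 7*45*(n/5)^3 = (7/125)*45*n^3 <= c*f(n) with c = 7/125 < 1. Satisfied.
Case 3: T(n) = Theta(n^3).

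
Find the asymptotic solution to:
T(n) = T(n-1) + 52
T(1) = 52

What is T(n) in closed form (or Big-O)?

Unrolling: T(n) = T(n-1) + 52 = T(n-2) + 2*52 = ... = T(1) + (n-1)*52 = 52 + (n-1)*52 = 52n.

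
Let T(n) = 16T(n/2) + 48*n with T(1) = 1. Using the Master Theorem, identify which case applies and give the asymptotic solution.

a=16, b=2, f(n)=48*n.
log_2(16) = 4 > 1.
Since f(n) = O(n^1) is polynomially smaller than n^4, Case 1 applies.
T(n) = Theta(n^4).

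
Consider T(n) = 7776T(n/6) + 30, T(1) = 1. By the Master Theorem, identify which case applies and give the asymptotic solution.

a=7776, b=6, f(n)=30.
log_6(7776) = 5 > 0.
Since f(n) = O(n^0) is polynomially smaller than n^5, Case 1 applies.
T(n) = Theta(n^5).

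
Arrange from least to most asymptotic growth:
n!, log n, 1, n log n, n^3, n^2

Ordered by growth rate: 1 < log n < n log n < n^2 < n^3 < n!.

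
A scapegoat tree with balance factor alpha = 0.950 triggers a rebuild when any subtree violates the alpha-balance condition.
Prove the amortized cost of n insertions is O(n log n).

Define potential Phi = c * sum of |size(left(v)) - size(right(v))| over all nodes. An insertion at depth d costs O(d) = O(log n) and increases Phi by O(log n). When a rebuild of subtree of size s occurs, it costs O(s) but reduces Phi by Omega(s). With alpha = 0.950, between rebuilds Omega(s) insertions must occur. Amortized cost per insertion: O(log n).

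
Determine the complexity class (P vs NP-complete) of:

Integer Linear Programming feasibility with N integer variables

This problem is NP-complete: ILP feasibility is NP-complete (LP relaxation is in P).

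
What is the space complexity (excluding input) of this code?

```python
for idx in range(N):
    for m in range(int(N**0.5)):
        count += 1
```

Space complexity: O(1).
Only a constant amount of auxiliary storage is used; nothing grows with n.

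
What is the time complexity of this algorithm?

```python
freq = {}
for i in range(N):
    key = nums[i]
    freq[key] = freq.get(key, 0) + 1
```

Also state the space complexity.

Time complexity: O(n).
Space complexity: O(n).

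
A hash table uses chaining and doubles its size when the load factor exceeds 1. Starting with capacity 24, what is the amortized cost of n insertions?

Rehashing occurs when load exceeds 1. Total rehash cost is geometric series summing to O(n). Each insertion itself is O(1). Amortized: O(1).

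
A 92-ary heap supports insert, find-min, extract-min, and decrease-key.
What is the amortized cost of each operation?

The 92-ary heap has height O(log_92 n). Insert sifts up: O(log_92 n). Find-min reads the root: O(1). Extract-min sifts down comparing 92 children per level: O(92 * log_92 n). Decrease-key sifts up: O(log_92 n).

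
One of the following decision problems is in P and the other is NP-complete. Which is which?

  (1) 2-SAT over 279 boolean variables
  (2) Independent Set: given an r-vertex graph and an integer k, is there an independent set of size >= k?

(1) is P: 2-SAT is solvable in linear time via implication-graph SCCs.
(2) is NP-complete: complement of Clique (with k part of the input).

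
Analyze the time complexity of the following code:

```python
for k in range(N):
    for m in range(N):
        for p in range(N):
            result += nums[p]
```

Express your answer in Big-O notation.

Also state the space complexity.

Time complexity: O(n^3).
Space complexity: O(1).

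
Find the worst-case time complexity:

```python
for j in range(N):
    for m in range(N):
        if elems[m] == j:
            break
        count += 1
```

Time complexity: O(n^2).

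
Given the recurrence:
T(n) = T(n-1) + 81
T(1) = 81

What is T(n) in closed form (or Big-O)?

Unrolling: T(n) = T(n-1) + 81 = T(n-2) + 2*81 = ... = T(1) + (n-1)*81 = 81 + (n-1)*81 = 81n.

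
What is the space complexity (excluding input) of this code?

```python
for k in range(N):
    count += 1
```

Space complexity: O(1).
Only a constant amount of auxiliary storage is used; nothing grows with n.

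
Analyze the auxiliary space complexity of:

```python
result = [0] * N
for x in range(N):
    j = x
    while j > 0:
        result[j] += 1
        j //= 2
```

Space complexity: O(n).
Auxiliary storage grows linearly with the input size n in the worst case.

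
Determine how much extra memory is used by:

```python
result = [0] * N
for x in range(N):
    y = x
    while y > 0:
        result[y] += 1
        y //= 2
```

Space complexity: O(n).
Auxiliary storage grows linearly with the input size n in the worst case.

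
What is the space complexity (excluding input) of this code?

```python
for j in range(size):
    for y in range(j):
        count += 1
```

Space complexity: O(1).
Only a constant amount of auxiliary storage is used; nothing grows with n.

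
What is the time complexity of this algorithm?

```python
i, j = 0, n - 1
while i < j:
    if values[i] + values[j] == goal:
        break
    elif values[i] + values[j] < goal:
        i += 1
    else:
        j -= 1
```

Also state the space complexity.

Time complexity: O(n).
Space complexity: O(1).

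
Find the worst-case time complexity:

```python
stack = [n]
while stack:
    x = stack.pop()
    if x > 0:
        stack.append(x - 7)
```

Time complexity: O(n).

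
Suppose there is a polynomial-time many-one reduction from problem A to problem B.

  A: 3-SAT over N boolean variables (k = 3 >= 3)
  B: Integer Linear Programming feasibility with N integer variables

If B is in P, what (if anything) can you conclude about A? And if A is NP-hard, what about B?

A poly-time reduction A <=_p B means any A-instance can be transformed to a B-instance in poly time.
If B is in P: compose the reduction with B's poly-time algorithm to solve A in poly time, so A is in P.
If A is NP-hard: every NP problem reduces to A, which reduces to B; composing reductions, every NP problem reduces to B, so B is NP-hard.
(Here in fact A is NP-complete and B is NP-complete.)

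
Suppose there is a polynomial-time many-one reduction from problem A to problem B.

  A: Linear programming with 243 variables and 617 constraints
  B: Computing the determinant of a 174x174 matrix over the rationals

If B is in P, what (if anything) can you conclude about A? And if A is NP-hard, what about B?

A poly-time reduction A <=_p B means any A-instance can be transformed to a B-instance in poly time.
If B is in P: compose the reduction with B's poly-time algorithm to solve A in poly time, so A is in P.
If A is NP-hard: every NP problem reduces to A, which reduces to B; composing reductions, every NP problem reduces to B, so B is NP-hard.
(Here in fact A is P and B is P.)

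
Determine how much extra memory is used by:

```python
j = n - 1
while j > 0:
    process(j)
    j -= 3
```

Space complexity: O(1).
Only a constant amount of auxiliary storage is used; nothing grows with n.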